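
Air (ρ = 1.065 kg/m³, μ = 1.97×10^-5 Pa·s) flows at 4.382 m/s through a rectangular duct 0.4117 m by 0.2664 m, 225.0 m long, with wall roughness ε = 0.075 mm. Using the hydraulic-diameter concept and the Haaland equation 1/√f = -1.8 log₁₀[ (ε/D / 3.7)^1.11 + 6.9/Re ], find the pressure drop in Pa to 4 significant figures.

Hydraulic diameter D_h = 4A/P = 4·(0.4117·0.2664)/(2·(0.4117+0.2664)) = 0.4387/1.356 = 0.3235 m.
Re = ρVD_h/μ = 1.065·4.382·0.3235/1.97e-05 = 7.663e+04.
ε/D_h = 7.5e-05/0.3235 = 0.000232; Haaland gives 1/√f = -1.8 log₁₀[2.16e-05+9e-05] = 7.114, so f = 0.01976.
ΔP = f(L/D_h)(ρV²/2) = 0.01976·225/0.3235·10.23 = 140.5 Pa.

ΔP ≈ 140.5 Pa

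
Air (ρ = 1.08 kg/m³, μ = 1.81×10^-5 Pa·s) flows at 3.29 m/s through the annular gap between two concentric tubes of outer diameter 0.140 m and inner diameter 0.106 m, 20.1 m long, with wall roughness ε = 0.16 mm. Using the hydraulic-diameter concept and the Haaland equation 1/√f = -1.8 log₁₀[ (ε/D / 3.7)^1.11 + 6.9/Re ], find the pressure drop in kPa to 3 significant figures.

ΔP ≈ 0.138 kPa

Hydraulic diameter D_h = 4A/P = D_o - D_i = 0.14 - 0.106 = 0.034 m.
Re = ρVD_h/μ = 1.08·3.29·0.034/1.81e-05 = 6675.
ε/D_h = 0.00016/0.034 = 0.00471; Haaland gives 1/√f = -1.8 log₁₀[0.000611+0.00103] = 5.011, so f = 0.03982.
ΔP = f(L/D_h)(ρV²/2) = 0.03982·20.1/0.034·5.845 = 137.6 Pa.
ΔP = 0.138 kPa.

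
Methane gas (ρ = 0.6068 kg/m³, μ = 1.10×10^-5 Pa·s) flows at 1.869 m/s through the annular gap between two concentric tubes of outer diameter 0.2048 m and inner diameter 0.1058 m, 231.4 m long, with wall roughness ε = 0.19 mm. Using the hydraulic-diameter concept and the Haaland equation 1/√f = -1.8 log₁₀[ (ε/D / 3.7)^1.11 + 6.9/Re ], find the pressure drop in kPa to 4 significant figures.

ΔP ≈ 0.08246 kPa

Hydraulic diameter D_h = 4A/P = D_o - D_i = 0.2048 - 0.1058 = 0.099 m.
Re = ρVD_h/μ = 0.6068·1.869·0.099/1.1e-05 = 1.021e+04.
ε/D_h = 0.00019/0.099 = 0.00192; Haaland gives 1/√f = -1.8 log₁₀[0.000226+0.000676] = 5.481, so f = 0.03329.
ΔP = f(L/D_h)(ρV²/2) = 0.03329·231.4/0.099·1.06 = 82.46 Pa.
ΔP = 0.08246 kPa.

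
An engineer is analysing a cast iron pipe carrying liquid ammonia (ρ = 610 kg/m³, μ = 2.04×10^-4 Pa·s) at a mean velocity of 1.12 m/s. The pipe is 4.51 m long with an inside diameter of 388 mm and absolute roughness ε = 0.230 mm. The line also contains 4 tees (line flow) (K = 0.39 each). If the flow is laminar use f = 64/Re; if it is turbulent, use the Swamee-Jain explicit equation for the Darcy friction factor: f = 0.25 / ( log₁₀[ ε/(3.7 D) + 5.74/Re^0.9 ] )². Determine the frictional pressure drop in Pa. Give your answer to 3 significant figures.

ΔP ≈ 676 Pa

Reynolds number Re = ρVD/μ = 610 · 1.12 · 0.388 / 0.000204 = 1.299e+06.
Re > 4000 → turbulent. Relative roughness ε/D = 0.00023/0.388 = 0.000593. Swamee-Jain: f = 0.25/(log₁₀[0.000593/3.7 + 5.74/1.299e+06^0.9])² = 0.25/(log₁₀[0.00016 + 1.81e-05])² = 0.25/(-3.749)² = 0.01779.
Total minor-loss coefficient ΣK = 4·0.39 = 1.56.
ΔP = [f·L/D + ΣK]·(ρV²/2) = [0.01779·4.51/0.388 + 1.56]·(610·1.12²/2) = [0.2068 + 1.56]·382.6 = 675.9 Pa.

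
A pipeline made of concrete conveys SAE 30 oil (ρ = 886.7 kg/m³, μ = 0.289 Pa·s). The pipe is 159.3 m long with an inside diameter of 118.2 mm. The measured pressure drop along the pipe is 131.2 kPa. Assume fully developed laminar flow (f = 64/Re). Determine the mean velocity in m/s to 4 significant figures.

V ≈ 1.244 m/s

For laminar flow, f = 64/Re with Re = ρVD/μ, so Darcy-Weisbach reduces to ΔP = 32μLV/D². Solving for V: V = ΔP·D²/(32μL) = 1.312e+05·(0.1182)²/(32·0.289·159.3) = 1.244 m/s.
Check: Re = ρVD/μ = 886.7·1.244·0.1182/0.289 = 451.2 < 2300, so the laminar assumption holds.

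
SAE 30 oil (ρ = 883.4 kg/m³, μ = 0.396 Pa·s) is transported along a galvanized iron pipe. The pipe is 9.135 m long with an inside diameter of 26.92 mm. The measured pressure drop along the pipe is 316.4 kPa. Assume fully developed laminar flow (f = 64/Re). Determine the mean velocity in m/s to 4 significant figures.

For laminar flow, f = 64/Re with Re = ρVD/μ, so Darcy-Weisbach reduces to ΔP = 32μLV/D². Solving for V: V = ΔP·D²/(32μL) = 3.164e+05·(0.02692)²/(32·0.396·9.135) = 1.981 m/s.
Check: Re = ρVD/μ = 883.4·1.981·0.02692/0.396 = 119 < 2300, so the laminar assumption holds.

V ≈ 1.981 m/s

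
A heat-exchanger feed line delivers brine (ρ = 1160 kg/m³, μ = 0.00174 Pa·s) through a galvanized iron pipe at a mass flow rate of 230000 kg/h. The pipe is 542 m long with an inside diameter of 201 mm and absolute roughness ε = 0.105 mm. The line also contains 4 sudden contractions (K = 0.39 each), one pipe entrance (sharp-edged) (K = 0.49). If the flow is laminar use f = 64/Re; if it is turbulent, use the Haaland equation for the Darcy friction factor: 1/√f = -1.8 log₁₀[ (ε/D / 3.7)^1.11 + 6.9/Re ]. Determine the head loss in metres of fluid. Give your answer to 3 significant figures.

ṁ = 230000 kg/h = 230000/3600 = 63.89 kg/s.
A = πD²/4 = π(0.201)²/4 = 0.03173 m²; mean velocity V = ṁ/(ρA) = 63.89/(1160 · 0.03173) = 1.736 m/s.
Reynolds number Re = ρVD/μ = 1160 · 1.736 · 0.201 / 0.00174 = 2.326e+05.
Re > 4000 → turbulent. Relative roughness ε/D = 0.000105/0.201 = 0.000522. Haaland: 1/√f = -1.8 log₁₀[(0.000522/3.7)^1.11 + 6.9/2.326e+05] = -1.8 log₁₀[5.32e-05 + 2.97e-05] = 7.347, so f = 0.01853.
Total minor-loss coefficient ΣK = 4·0.39 + 1·0.49 = 2.05.
ΔP = [f·L/D + ΣK]·(ρV²/2) = [0.01853·542/0.201 + 2.05]·(1160·1.736²/2) = [49.96 + 2.05]·1747 = 9.089e+04 Pa.
Head loss h_f = ΔP/(ρg) = 9.089e+04/(1160·9.81) = 7.99 m.

h_f ≈ 7.99 m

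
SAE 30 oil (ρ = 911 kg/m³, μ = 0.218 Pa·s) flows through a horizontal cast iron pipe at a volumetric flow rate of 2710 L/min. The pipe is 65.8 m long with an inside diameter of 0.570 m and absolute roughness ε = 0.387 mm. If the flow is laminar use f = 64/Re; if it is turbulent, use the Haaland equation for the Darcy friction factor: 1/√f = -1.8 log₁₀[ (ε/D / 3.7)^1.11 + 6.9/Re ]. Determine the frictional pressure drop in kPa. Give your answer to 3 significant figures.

Q = 2710 L/min = 2710/60000 = 0.04517 m³/s.
Cross-sectional area A = πD²/4 = π(0.57)²/4 = 0.2552 m²; mean velocity V = Q/A = 0.04517/0.2552 = 0.177 m/s.
Reynolds number Re = ρVD/μ = 911 · 0.177 · 0.57 / 0.218 = 421.6.
Re < 2300 → laminar flow, so f = 64/Re = 64/421.6 = 0.1518 (the turbulent correlation is not needed).
Darcy-Weisbach: ΔP = f(L/D)(ρV²/2) = 0.1518·(65.8/0.57)·(911·0.177²/2) = 0.1518·115.4·14.27 = 250.1 Pa.
ΔP = 250.1 Pa = 0.250 kPa.

ΔP ≈ 0.250 kPa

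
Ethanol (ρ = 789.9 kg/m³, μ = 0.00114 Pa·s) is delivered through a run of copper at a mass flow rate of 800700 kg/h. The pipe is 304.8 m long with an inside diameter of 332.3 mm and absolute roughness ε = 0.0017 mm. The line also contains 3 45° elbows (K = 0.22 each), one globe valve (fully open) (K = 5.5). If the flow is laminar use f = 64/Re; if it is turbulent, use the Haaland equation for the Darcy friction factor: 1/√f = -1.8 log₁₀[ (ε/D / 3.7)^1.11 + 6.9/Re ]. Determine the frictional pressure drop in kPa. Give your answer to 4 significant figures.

ΔP ≈ 72.41 kPa

ṁ = 800700 kg/h = 800700/3600 = 222.4 kg/s.
A = πD²/4 = π(0.3323)²/4 = 0.08673 m²; mean velocity V = ṁ/(ρA) = 222.4/(789.9 · 0.08673) = 3.247 m/s.
Reynolds number Re = ρVD/μ = 789.9 · 3.247 · 0.3323 / 0.00114 = 7.476e+05.
Re > 4000 → turbulent. Relative roughness ε/D = 1.7e-06/0.3323 = 5.12e-06. Haaland: 1/√f = -1.8 log₁₀[(5.12e-06/3.7)^1.11 + 6.9/7.476e+05] = -1.8 log₁₀[3.13e-07 + 9.23e-06] = 9.037, so f = 0.01225.
Total minor-loss coefficient ΣK = 3·0.22 + 1·5.5 = 6.16.
ΔP = [f·L/D + ΣK]·(ρV²/2) = [0.01225·304.8/0.3323 + 6.16]·(789.9·3.247²/2) = [11.23 + 6.16]·4163 = 7.241e+04 Pa.
ΔP = 7.241e+04 Pa = 72.41 kPa.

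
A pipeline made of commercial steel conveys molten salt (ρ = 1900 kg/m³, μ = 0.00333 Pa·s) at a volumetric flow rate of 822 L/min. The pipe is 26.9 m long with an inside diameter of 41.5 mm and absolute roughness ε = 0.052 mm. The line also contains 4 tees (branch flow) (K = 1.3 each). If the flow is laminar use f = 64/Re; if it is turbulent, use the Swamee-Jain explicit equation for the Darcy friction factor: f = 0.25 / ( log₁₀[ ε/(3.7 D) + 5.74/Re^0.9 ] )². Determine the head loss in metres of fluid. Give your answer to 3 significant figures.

h_f ≈ 102 m

Q = 822 L/min = 822/60000 = 0.0137 m³/s.
Cross-sectional area A = πD²/4 = π(0.0415)²/4 = 0.001353 m²; mean velocity V = Q/A = 0.0137/0.001353 = 10.13 m/s.
Reynolds number Re = ρVD/μ = 1900 · 10.13 · 0.0415 / 0.00333 = 2.398e+05.
Re > 4000 → turbulent. Relative roughness ε/D = 5.2e-05/0.0415 = 0.00125. Swamee-Jain: f = 0.25/(log₁₀[0.00125/3.7 + 5.74/2.398e+05^0.9])² = 0.25/(log₁₀[0.000339 + 8.26e-05])² = 0.25/(-3.375)² = 0.02194.
Total minor-loss coefficient ΣK = 4·1.3 = 5.2.
ΔP = [f·L/D + ΣK]·(ρV²/2) = [0.02194·26.9/0.0415 + 5.2]·(1900·10.13²/2) = [14.22 + 5.2]·9.745e+04 = 1.893e+06 Pa.
Head loss h_f = ΔP/(ρg) = 1.893e+06/(1900·9.81) = 102 m.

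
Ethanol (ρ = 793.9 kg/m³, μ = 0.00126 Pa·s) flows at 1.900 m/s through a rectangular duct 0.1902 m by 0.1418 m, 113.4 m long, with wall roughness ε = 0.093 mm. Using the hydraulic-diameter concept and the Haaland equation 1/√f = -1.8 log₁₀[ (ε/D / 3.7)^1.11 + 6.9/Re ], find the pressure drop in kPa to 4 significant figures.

Hydraulic diameter D_h = 4A/P = 4·(0.1902·0.1418)/(2·(0.1902+0.1418)) = 0.1079/0.664 = 0.1625 m.
Re = ρVD_h/μ = 793.9·1.9·0.1625/0.00126 = 1.945e+05.
ε/D_h = 9.3e-05/0.1625 = 0.000572; Haaland gives 1/√f = -1.8 log₁₀[5.89e-05+3.55e-05] = 7.245, so f = 0.01905.
ΔP = f(L/D_h)(ρV²/2) = 0.01905·113.4/0.1625·1433 = 1.905e+04 Pa.
ΔP = 19.05 kPa.

ΔP ≈ 19.05 kPa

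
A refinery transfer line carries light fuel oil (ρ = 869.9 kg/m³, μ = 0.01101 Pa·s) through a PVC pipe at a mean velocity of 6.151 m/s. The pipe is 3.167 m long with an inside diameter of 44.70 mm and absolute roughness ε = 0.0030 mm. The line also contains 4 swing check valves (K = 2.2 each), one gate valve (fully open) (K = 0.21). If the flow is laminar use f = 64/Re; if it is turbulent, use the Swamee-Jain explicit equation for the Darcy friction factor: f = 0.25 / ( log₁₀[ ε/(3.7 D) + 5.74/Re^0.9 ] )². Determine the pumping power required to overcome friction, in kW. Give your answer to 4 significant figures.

Reynolds number Re = ρVD/μ = 869.9 · 6.151 · 0.0447 / 0.011 = 2.172e+04.
Re > 4000 → turbulent. Relative roughness ε/D = 3e-06/0.0447 = 6.71e-05. Swamee-Jain: f = 0.25/(log₁₀[6.71e-05/3.7 + 5.74/2.172e+04^0.9])² = 0.25/(log₁₀[1.81e-05 + 0.000717])² = 0.25/(-3.133)² = 0.02546.
Total minor-loss coefficient ΣK = 4·2.2 + 1·0.21 = 9.01.
ΔP = [f·L/D + ΣK]·(ρV²/2) = [0.02546·3.167/0.0447 + 9.01]·(869.9·6.151²/2) = [1.804 + 9.01]·1.646e+04 = 1.78e+05 Pa.
Q = V·A = 6.151·0.001569 = 0.009653 m³/s.
Pumping power P = QΔP = 0.009653·1.78e+05 = 1717.8 W = 1.718 kW.

P ≈ 1.718 kW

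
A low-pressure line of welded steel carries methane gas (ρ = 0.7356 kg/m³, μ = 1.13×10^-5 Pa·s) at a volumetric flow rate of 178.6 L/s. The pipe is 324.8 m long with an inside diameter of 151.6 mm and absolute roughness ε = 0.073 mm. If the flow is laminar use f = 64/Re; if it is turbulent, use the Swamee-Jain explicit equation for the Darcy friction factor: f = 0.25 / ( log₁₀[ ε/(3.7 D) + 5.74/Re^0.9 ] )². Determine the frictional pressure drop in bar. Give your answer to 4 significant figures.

Q = 178.6 L/s = 178.6/1000 = 0.1786 m³/s.
Cross-sectional area A = πD²/4 = π(0.1516)²/4 = 0.01805 m²; mean velocity V = Q/A = 0.1786/0.01805 = 9.894 m/s.
Reynolds number Re = ρVD/μ = 0.7356 · 9.894 · 0.1516 / 1.13e-05 = 9.765e+04.
Re > 4000 → turbulent. Relative roughness ε/D = 7.3e-05/0.1516 = 0.000482. Swamee-Jain: f = 0.25/(log₁₀[0.000482/3.7 + 5.74/9.765e+04^0.9])² = 0.25/(log₁₀[0.00013 + 0.000185])² = 0.25/(-3.501)² = 0.0204.
Darcy-Weisbach: ΔP = f(L/D)(ρV²/2) = 0.0204·(324.8/0.1516)·(0.7356·9.894²/2) = 0.0204·2142·36.01 = 1574 Pa.
ΔP = 1574 Pa = 0.01574 bar.

ΔP ≈ 0.01574 bar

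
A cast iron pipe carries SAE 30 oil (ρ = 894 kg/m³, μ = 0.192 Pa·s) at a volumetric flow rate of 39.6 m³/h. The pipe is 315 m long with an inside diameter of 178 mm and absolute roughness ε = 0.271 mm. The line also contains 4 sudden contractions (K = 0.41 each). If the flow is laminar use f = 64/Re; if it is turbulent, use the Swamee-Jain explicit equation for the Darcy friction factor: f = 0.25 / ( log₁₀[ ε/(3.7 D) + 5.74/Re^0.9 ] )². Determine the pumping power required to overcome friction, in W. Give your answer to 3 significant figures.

P ≈ 299 W

Q = 39.6 m³/h = 39.6/3600 = 0.011 m³/s.
Cross-sectional area A = πD²/4 = π(0.178)²/4 = 0.02488 m²; mean velocity V = Q/A = 0.011/0.02488 = 0.442 m/s.
Reynolds number Re = ρVD/μ = 894 · 0.442 · 0.178 / 0.192 = 366.4.
Re < 2300 → laminar flow, so f = 64/Re = 64/366.4 = 0.1747 (the turbulent correlation is not needed).
Total minor-loss coefficient ΣK = 4·0.41 = 1.64.
ΔP = [f·L/D + ΣK]·(ρV²/2) = [0.1747·315/0.178 + 1.64]·(894·0.442²/2) = [309.1 + 1.64]·87.34 = 2.714e+04 Pa.
Pumping power P = QΔP = 0.011·2.714e+04 = 298.6 W = 299 W.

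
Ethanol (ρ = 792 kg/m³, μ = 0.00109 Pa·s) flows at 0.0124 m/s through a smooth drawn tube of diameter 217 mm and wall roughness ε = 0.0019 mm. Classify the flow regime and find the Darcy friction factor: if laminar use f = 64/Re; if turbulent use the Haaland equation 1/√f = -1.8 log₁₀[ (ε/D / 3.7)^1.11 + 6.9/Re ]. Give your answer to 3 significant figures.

f ≈ 0.0327

Re = ρVD/μ = 792·0.0124·0.217/0.00109 = 1955.
Re < 2300 → laminar, so f = 64/Re = 0.03273 (roughness is irrelevant in laminar flow).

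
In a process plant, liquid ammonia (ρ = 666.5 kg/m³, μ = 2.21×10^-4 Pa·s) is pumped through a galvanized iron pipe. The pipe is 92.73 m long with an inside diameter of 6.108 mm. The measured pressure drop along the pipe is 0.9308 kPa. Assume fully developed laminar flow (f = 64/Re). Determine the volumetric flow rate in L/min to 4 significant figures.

For laminar flow, f = 64/Re with Re = ρVD/μ, so Darcy-Weisbach reduces to ΔP = 32μLV/D². Solving for V: V = ΔP·D²/(32μL) = 930.8·(0.006108)²/(32·0.000221·92.73) = 0.05295 m/s.
Check: Re = ρVD/μ = 666.5·0.05295·0.006108/0.000221 = 975.4 < 2300, so the laminar assumption holds.
Q = V·A = 0.05295·(π/4·0.006108²) = 1.552e-06 m³/s = 0.09310 L/min.

Q ≈ 0.09310 L/min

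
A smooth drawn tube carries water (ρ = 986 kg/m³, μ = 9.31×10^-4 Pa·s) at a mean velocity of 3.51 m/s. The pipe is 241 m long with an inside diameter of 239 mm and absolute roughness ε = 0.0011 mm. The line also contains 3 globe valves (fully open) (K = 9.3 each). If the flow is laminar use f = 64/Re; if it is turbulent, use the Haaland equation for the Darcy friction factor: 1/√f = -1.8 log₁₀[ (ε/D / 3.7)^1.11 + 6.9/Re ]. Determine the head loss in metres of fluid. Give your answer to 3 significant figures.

h_f ≈ 25.0 m

Reynolds number Re = ρVD/μ = 986 · 3.51 · 0.239 / 0.000931 = 8.884e+05.
Re > 4000 → turbulent. Relative roughness ε/D = 1.1e-06/0.239 = 4.6e-06. Haaland: 1/√f = -1.8 log₁₀[(4.6e-06/3.7)^1.11 + 6.9/8.884e+05] = -1.8 log₁₀[2.79e-07 + 7.77e-06] = 9.17, so f = 0.01189.
Total minor-loss coefficient ΣK = 3·9.3 = 27.9.
ΔP = [f·L/D + ΣK]·(ρV²/2) = [0.01189·241/0.239 + 27.9]·(986·3.51²/2) = [11.99 + 27.9]·6074 = 2.423e+05 Pa.
Head loss h_f = ΔP/(ρg) = 2.423e+05/(986·9.81) = 25.0 m.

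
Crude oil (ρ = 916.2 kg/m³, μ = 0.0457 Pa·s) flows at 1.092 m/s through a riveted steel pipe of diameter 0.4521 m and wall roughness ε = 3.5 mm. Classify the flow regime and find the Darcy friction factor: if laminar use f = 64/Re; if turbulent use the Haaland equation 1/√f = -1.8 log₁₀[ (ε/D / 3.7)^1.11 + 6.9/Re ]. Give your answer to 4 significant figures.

Re = ρVD/μ = 916.2·1.092·0.4521/0.0457 = 9898.
Re > 4000 → turbulent. ε/D = 0.0035/0.4521 = 0.00774; Haaland: 1/√f = -1.8 log₁₀[0.00106 + 0.000697] = 4.959, so f = 0.04067.

f ≈ 0.04067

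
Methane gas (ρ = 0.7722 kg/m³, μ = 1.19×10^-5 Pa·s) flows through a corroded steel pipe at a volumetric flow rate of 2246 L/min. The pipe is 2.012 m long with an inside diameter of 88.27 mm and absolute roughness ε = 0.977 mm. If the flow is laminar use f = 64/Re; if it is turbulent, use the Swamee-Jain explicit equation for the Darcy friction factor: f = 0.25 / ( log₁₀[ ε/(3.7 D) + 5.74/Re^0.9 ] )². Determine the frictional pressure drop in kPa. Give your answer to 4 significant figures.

Q = 2246 L/min = 2246/60000 = 0.03743 m³/s.
Cross-sectional area A = πD²/4 = π(0.08827)²/4 = 0.00612 m²; mean velocity V = Q/A = 0.03743/0.00612 = 6.117 m/s.
Reynolds number Re = ρVD/μ = 0.7722 · 6.117 · 0.08827 / 1.19e-05 = 3.504e+04.
Re > 4000 → turbulent. Relative roughness ε/D = 0.000977/0.08827 = 0.0111. Swamee-Jain: f = 0.25/(log₁₀[0.0111/3.7 + 5.74/3.504e+04^0.9])² = 0.25/(log₁₀[0.00299 + 0.000466])² = 0.25/(-2.461)² = 0.04127.
Darcy-Weisbach: ΔP = f(L/D)(ρV²/2) = 0.04127·(2.012/0.08827)·(0.7722·6.117²/2) = 0.04127·22.79·14.45 = 13.59 Pa.
ΔP = 13.59 Pa = 0.01359 kPa.

ΔP ≈ 0.01359 kPa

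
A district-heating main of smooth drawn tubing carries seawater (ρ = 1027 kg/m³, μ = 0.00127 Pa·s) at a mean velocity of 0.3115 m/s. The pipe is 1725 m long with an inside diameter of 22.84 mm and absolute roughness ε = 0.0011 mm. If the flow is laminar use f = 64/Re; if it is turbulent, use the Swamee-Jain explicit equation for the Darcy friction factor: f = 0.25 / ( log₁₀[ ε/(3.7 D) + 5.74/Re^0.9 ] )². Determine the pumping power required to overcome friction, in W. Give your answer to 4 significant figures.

Reynolds number Re = ρVD/μ = 1027 · 0.3115 · 0.02284 / 0.00127 = 5753.
Re > 4000 → turbulent. Relative roughness ε/D = 1.1e-06/0.02284 = 4.82e-05. Swamee-Jain: f = 0.25/(log₁₀[4.82e-05/3.7 + 5.74/5753^0.9])² = 0.25/(log₁₀[1.3e-05 + 0.00237])² = 0.25/(-2.623)² = 0.03635.
Darcy-Weisbach: ΔP = f(L/D)(ρV²/2) = 0.03635·(1725/0.02284)·(1027·0.3115²/2) = 0.03635·7.553e+04·49.83 = 1.368e+05 Pa.
Q = V·A = 0.3115·0.0004097 = 0.0001276 m³/s.
Pumping power P = QΔP = 0.0001276·1.368e+05 = 17.456 W = 17.46 W.

P ≈ 17.46 W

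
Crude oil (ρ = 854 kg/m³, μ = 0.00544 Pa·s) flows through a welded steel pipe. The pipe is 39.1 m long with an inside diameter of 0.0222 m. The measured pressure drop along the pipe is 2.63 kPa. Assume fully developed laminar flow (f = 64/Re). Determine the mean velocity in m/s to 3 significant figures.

V ≈ 0.190 m/s

For laminar flow, f = 64/Re with Re = ρVD/μ, so Darcy-Weisbach reduces to ΔP = 32μLV/D². Solving for V: V = ΔP·D²/(32μL) = 2630·(0.0222)²/(32·0.00544·39.1) = 0.1904 m/s.
Check: Re = ρVD/μ = 854·0.1904·0.0222/0.00544 = 663.7 < 2300, so the laminar assumption holds.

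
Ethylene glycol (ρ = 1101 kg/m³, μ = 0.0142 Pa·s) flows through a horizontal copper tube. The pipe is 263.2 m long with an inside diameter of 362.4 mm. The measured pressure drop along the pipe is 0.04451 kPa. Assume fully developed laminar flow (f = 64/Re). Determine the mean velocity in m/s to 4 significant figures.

For laminar flow, f = 64/Re with Re = ρVD/μ, so Darcy-Weisbach reduces to ΔP = 32μLV/D². Solving for V: V = ΔP·D²/(32μL) = 44.51·(0.3624)²/(32·0.0142·263.2) = 0.04888 m/s.
Check: Re = ρVD/μ = 1101·0.04888·0.3624/0.0142 = 1373 < 2300, so the laminar assumption holds.

V ≈ 0.04888 m/s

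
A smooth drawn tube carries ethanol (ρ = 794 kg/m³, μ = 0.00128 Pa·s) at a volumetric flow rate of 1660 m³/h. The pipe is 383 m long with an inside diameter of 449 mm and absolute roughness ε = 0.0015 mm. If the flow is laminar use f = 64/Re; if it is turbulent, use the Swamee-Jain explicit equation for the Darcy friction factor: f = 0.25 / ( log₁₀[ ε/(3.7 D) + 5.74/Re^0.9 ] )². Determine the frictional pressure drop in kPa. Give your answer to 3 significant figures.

Q = 1660 m³/h = 1660/3600 = 0.4611 m³/s.
Cross-sectional area A = πD²/4 = π(0.449)²/4 = 0.1583 m²; mean velocity V = Q/A = 0.4611/0.1583 = 2.912 m/s.
Reynolds number Re = ρVD/μ = 794 · 2.912 · 0.449 / 0.00128 = 8.111e+05.
Re > 4000 → turbulent. Relative roughness ε/D = 1.5e-06/0.449 = 3.34e-06. Swamee-Jain: f = 0.25/(log₁₀[3.34e-06/3.7 + 5.74/8.111e+05^0.9])² = 0.25/(log₁₀[9.03e-07 + 2.76e-05])² = 0.25/(-4.545)² = 0.0121.
Darcy-Weisbach: ΔP = f(L/D)(ρV²/2) = 0.0121·(383/0.449)·(794·2.912²/2) = 0.0121·853·3367 = 3.475e+04 Pa.
ΔP = 3.475e+04 Pa = 34.8 kPa.

ΔP ≈ 34.8 kPa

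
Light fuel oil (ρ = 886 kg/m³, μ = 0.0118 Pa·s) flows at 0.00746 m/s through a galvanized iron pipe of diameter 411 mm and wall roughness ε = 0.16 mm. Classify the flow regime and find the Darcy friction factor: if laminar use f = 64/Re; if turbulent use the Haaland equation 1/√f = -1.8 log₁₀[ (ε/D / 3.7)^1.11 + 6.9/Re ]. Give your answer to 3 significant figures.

f ≈ 0.278

Re = ρVD/μ = 886·0.00746·0.411/0.0118 = 230.2.
Re < 2300 → laminar, so f = 64/Re = 0.278 (roughness is irrelevant in laminar flow).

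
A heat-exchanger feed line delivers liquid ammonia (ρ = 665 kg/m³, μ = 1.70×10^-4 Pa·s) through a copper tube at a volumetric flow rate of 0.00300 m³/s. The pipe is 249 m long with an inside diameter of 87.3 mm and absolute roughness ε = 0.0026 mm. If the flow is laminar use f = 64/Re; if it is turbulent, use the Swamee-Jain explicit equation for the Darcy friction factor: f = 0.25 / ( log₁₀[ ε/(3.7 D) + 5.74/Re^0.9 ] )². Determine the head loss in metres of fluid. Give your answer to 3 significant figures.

Cross-sectional area A = πD²/4 = π(0.0873)²/4 = 0.005986 m²; mean velocity V = Q/A = 0.003/0.005986 = 0.5012 m/s.
Reynolds number Re = ρVD/μ = 665 · 0.5012 · 0.0873 / 0.00017 = 1.712e+05.
Re > 4000 → turbulent. Relative roughness ε/D = 2.6e-06/0.0873 = 2.98e-05. Swamee-Jain: f = 0.25/(log₁₀[2.98e-05/3.7 + 5.74/1.712e+05^0.9])² = 0.25/(log₁₀[8.05e-06 + 0.000112])² = 0.25/(-3.921)² = 0.01626.
Darcy-Weisbach: ΔP = f(L/D)(ρV²/2) = 0.01626·(249/0.0873)·(665·0.5012²/2) = 0.01626·2852·83.52 = 3874 Pa.
Head loss h_f = ΔP/(ρg) = 3874/(665·9.81) = 0.594 m.

h_f ≈ 0.594 m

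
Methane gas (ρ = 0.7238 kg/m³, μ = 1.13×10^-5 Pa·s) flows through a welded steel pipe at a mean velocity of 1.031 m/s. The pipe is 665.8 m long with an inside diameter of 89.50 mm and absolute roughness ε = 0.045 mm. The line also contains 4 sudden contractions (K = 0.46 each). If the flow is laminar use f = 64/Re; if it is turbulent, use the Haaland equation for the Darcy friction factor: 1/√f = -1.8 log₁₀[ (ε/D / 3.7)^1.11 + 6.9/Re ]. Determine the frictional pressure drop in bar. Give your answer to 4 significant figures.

ΔP ≈ 0.001047 bar

Reynolds number Re = ρVD/μ = 0.7238 · 1.031 · 0.0895 / 1.13e-05 = 5910.
Re > 4000 → turbulent. Relative roughness ε/D = 4.5e-05/0.0895 = 0.000503. Haaland: 1/√f = -1.8 log₁₀[(0.000503/3.7)^1.11 + 6.9/5910] = -1.8 log₁₀[5.1e-05 + 0.00117] = 5.246, so f = 0.03634.
Total minor-loss coefficient ΣK = 4·0.46 = 1.84.
ΔP = [f·L/D + ΣK]·(ρV²/2) = [0.03634·665.8/0.0895 + 1.84]·(0.7238·1.031²/2) = [270.4 + 1.84]·0.3847 = 104.7 Pa.
ΔP = 104.7 Pa = 0.001047 bar.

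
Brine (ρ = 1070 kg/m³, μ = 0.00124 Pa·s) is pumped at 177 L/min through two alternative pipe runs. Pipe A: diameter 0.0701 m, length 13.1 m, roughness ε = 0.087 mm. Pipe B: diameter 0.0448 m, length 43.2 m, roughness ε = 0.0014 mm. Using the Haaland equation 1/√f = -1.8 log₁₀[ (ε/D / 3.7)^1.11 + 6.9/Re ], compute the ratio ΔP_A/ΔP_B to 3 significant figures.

Pipe A: V = Q/A = 0.00295/0.003859 = 0.7644 m/s; Re = 4.624e+04; ε/D = 0.00124; Haaland → f = 0.02463; ΔP_A = f(L/D)(ρV²/2) = 1439 Pa.
Pipe B: V = Q/A = 0.00295/0.001576 = 1.871 m/s; Re = 7.235e+04; ε/D = 3.13e-05; Haaland → f = 0.01919; ΔP_B = f(L/D)(ρV²/2) = 3.468e+04 Pa.
ΔP_A/ΔP_B = 1439/3.468e+04 = 0.0415.

ΔP_A/ΔP_B ≈ 0.0415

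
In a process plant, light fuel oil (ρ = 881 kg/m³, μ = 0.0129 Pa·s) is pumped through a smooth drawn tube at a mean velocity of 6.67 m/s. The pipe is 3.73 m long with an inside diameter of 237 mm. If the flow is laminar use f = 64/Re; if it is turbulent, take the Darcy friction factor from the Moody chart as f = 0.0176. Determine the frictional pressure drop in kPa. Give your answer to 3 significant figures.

ΔP ≈ 5.43 kPa

Reynolds number Re = ρVD/μ = 881 · 6.67 · 0.237 / 0.0129 = 1.08e+05.
Re > 4000 → turbulent; use the Moody-chart value f = 0.0176.
Darcy-Weisbach: ΔP = f(L/D)(ρV²/2) = 0.0176·(3.73/0.237)·(881·6.67²/2) = 0.0176·15.74·1.96e+04 = 5428 Pa.
ΔP = 5428 Pa = 5.43 kPa.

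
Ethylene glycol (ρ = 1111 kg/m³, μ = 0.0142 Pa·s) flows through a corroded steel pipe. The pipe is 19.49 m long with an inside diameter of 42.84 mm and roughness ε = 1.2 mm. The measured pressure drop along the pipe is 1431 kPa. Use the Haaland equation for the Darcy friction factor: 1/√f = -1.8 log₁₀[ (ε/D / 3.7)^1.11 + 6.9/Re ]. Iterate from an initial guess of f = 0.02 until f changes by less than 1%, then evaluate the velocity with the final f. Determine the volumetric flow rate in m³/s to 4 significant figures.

Rearranging Darcy-Weisbach: V = √(2·ΔP·D/(f·L·ρ)). With ε/D = 0.0012/0.04284 = 0.028, iterate starting from f = 0.02:
  f = 0.02 → V = √(2·1.431e+06·0.04284/(0.02·19.49·1111)) = 16.83 m/s; Re = ρVD/μ = 5.64e+04; f → 0.05626
  f = 0.05626 → V = 10.03 m/s; Re = 3.363e+04; f → 0.05663
Converged (Δf/f < 1%). With the final f = 0.05663: V = √(2·1.431e+06·0.04284/(0.05663·19.49·1111)) = 9.999 m/s.
Q = V·A = 9.999·(π/4·0.04284²) = 0.01441 m³/s = 0.01441 m³/s.

Q ≈ 0.01441 m³/s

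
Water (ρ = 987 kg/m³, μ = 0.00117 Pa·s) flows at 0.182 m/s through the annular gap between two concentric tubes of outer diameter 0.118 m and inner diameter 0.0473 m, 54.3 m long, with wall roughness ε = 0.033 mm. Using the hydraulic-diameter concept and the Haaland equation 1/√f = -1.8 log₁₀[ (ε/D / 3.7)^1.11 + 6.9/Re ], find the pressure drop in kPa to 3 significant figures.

Hydraulic diameter D_h = 4A/P = D_o - D_i = 0.118 - 0.0473 = 0.0707 m.
Re = ρVD_h/μ = 987·0.182·0.0707/0.00117 = 1.085e+04.
ε/D_h = 3.3e-05/0.0707 = 0.000467; Haaland gives 1/√f = -1.8 log₁₀[4.7e-05+0.000636] = 5.698, so f = 0.0308.
ΔP = f(L/D_h)(ρV²/2) = 0.0308·54.3/0.0707·16.35 = 386.6 Pa.
ΔP = 0.387 kPa.

ΔP ≈ 0.387 kPa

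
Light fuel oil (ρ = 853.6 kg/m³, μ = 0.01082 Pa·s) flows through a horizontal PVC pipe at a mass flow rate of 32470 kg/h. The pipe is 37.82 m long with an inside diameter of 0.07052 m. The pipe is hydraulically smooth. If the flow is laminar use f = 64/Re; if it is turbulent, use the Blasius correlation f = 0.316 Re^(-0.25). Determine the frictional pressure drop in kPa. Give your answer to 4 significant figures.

ΔP ≈ 47.79 kPa

ṁ = 32470 kg/h = 32470/3600 = 9.019 kg/s.
A = πD²/4 = π(0.07052)²/4 = 0.003906 m²; mean velocity V = ṁ/(ρA) = 9.019/(853.6 · 0.003906) = 2.705 m/s.
Reynolds number Re = ρVD/μ = 853.6 · 2.705 · 0.07052 / 0.0108 = 1.505e+04.
Re > 4000 → turbulent. Smooth-pipe (Blasius): f = 0.316 Re^(-0.25) = 0.316/(1.505e+04)^0.25 = 0.02853.
Darcy-Weisbach: ΔP = f(L/D)(ρV²/2) = 0.02853·(37.82/0.07052)·(853.6·2.705²/2) = 0.02853·536.3·3124 = 4.779e+04 Pa.
ΔP = 4.779e+04 Pa = 47.79 kPa.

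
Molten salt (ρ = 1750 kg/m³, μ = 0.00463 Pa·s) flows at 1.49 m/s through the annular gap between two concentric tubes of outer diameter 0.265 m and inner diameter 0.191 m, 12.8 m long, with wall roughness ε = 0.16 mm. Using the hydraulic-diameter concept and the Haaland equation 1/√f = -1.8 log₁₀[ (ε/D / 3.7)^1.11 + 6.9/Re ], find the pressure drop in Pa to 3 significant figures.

ΔP ≈ 9110 Pa

Hydraulic diameter D_h = 4A/P = D_o - D_i = 0.265 - 0.191 = 0.074 m.
Re = ρVD_h/μ = 1750·1.49·0.074/0.00463 = 4.167e+04.
ε/D_h = 0.00016/0.074 = 0.00216; Haaland gives 1/√f = -1.8 log₁₀[0.000258+0.000166] = 6.072, so f = 0.02712.
ΔP = f(L/D_h)(ρV²/2) = 0.02712·12.8/0.074·1943 = 9113 Pa.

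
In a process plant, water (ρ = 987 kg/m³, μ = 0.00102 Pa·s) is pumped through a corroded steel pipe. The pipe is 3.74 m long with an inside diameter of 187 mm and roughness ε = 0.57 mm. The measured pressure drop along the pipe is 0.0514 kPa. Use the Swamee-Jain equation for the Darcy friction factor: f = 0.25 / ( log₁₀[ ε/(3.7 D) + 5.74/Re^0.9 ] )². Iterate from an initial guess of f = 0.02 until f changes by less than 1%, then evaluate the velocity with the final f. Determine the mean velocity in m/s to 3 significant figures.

V ≈ 0.430 m/s

Rearranging Darcy-Weisbach: V = √(2·ΔP·D/(f·L·ρ)). With ε/D = 0.00057/0.187 = 0.00305, iterate starting from f = 0.02:
  f = 0.02 → V = √(2·51.4·0.187/(0.02·3.74·987)) = 0.5103 m/s; Re = ρVD/μ = 9.234e+04; f → 0.02793
  f = 0.02793 → V = 0.4318 m/s; Re = 7.814e+04; f → 0.02818
Converged (Δf/f < 1%). With the final f = 0.02818: V = √(2·51.4·0.187/(0.02818·3.74·987)) = 0.4299 m/s.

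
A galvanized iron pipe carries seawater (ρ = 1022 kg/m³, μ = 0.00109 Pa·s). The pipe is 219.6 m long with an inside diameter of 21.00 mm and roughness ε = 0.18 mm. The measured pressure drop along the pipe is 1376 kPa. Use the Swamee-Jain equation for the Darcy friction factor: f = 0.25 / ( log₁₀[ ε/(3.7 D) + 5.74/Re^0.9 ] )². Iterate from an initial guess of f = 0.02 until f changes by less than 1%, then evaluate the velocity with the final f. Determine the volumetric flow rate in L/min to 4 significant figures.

Q ≈ 54.36 L/min

Rearranging Darcy-Weisbach: V = √(2·ΔP·D/(f·L·ρ)). With ε/D = 0.00018/0.021 = 0.00857, iterate starting from f = 0.02:
  f = 0.02 → V = √(2·1.376e+06·0.021/(0.02·219.6·1022)) = 3.588 m/s; Re = ρVD/μ = 7.065e+04; f → 0.03724
  f = 0.03724 → V = 2.63 m/s; Re = 5.178e+04; f → 0.03763
  f = 0.03763 → V = 2.616 m/s; Re = 5.151e+04; f → 0.03764
Converged (Δf/f < 1%). With the final f = 0.03764: V = √(2·1.376e+06·0.021/(0.03764·219.6·1022)) = 2.616 m/s.
Q = V·A = 2.616·(π/4·0.021²) = 0.000906 m³/s = 54.36 L/min.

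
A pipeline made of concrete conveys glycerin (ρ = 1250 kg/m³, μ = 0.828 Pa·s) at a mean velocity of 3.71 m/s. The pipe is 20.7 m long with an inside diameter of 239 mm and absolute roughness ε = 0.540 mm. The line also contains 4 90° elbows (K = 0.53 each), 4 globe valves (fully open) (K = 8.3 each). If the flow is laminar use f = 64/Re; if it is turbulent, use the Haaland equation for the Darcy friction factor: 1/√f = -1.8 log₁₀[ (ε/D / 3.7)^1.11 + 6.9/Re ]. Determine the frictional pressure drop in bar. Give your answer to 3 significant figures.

Reynolds number Re = ρVD/μ = 1250 · 3.71 · 0.239 / 0.828 = 1339.
Re < 2300 → laminar flow, so f = 64/Re = 64/1339 = 0.04781 (the turbulent correlation is not needed).
Total minor-loss coefficient ΣK = 4·0.53 + 4·8.3 = 35.3.
ΔP = [f·L/D + ΣK]·(ρV²/2) = [0.04781·20.7/0.239 + 35.3]·(1250·3.71²/2) = [4.141 + 35.3]·8603 = 3.395e+05 Pa.
ΔP = 3.395e+05 Pa = 3.39 bar.

ΔP ≈ 3.39 bar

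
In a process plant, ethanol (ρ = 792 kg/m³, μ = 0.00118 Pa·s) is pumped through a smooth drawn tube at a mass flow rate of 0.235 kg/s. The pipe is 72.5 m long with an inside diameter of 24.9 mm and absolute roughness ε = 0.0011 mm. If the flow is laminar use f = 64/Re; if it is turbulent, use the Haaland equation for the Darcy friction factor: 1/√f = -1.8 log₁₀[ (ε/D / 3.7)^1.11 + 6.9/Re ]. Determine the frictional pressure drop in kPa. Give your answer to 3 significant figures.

ΔP ≈ 13.2 kPa

A = πD²/4 = π(0.0249)²/4 = 0.000487 m²; mean velocity V = ṁ/(ρA) = 0.235/(792 · 0.000487) = 0.6093 m/s.
Reynolds number Re = ρVD/μ = 792 · 0.6093 · 0.0249 / 0.00118 = 1.018e+04.
Re > 4000 → turbulent. Relative roughness ε/D = 1.1e-06/0.0249 = 4.42e-05. Haaland: 1/√f = -1.8 log₁₀[(4.42e-05/3.7)^1.11 + 6.9/1.018e+04] = -1.8 log₁₀[3.43e-06 + 0.000678] = 5.7, so f = 0.03078.
Darcy-Weisbach: ΔP = f(L/D)(ρV²/2) = 0.03078·(72.5/0.0249)·(792·0.6093²/2) = 0.03078·2912·147 = 1.317e+04 Pa.
ΔP = 1.317e+04 Pa = 13.2 kPa.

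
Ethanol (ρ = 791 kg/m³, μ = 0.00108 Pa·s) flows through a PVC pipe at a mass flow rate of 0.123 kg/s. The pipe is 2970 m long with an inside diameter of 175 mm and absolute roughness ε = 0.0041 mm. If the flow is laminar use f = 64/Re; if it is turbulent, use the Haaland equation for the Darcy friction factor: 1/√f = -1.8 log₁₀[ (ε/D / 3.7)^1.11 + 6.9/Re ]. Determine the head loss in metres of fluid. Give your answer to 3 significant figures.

h_f ≈ 0.00279 m

A = πD²/4 = π(0.175)²/4 = 0.02405 m²; mean velocity V = ṁ/(ρA) = 0.123/(791 · 0.02405) = 0.006465 m/s.
Reynolds number Re = ρVD/μ = 791 · 0.006465 · 0.175 / 0.00108 = 828.6.
Re < 2300 → laminar flow, so f = 64/Re = 64/828.6 = 0.07724 (the turbulent correlation is not needed).
Darcy-Weisbach: ΔP = f(L/D)(ρV²/2) = 0.07724·(2970/0.175)·(791·0.006465²/2) = 0.07724·1.697e+04·0.01653 = 21.67 Pa.
Head loss h_f = ΔP/(ρg) = 21.67/(791·9.81) = 0.00279 m.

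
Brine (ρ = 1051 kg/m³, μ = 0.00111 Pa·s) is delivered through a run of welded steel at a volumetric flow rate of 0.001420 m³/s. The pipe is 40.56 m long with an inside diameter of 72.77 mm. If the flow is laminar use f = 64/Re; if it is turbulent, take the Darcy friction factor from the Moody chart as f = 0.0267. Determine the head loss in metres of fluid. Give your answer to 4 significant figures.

h_f ≈ 0.08842 m

Cross-sectional area A = πD²/4 = π(0.07277)²/4 = 0.004159 m²; mean velocity V = Q/A = 0.00142/0.004159 = 0.3414 m/s.
Reynolds number Re = ρVD/μ = 1051 · 0.3414 · 0.07277 / 0.00111 = 2.352e+04.
Re > 4000 → turbulent; use the Moody-chart value f = 0.0267.
Darcy-Weisbach: ΔP = f(L/D)(ρV²/2) = 0.0267·(40.56/0.07277)·(1051·0.3414²/2) = 0.0267·557.4·61.26 = 911.6 Pa.
Head loss h_f = ΔP/(ρg) = 911.6/(1051·9.81) = 0.08842 m.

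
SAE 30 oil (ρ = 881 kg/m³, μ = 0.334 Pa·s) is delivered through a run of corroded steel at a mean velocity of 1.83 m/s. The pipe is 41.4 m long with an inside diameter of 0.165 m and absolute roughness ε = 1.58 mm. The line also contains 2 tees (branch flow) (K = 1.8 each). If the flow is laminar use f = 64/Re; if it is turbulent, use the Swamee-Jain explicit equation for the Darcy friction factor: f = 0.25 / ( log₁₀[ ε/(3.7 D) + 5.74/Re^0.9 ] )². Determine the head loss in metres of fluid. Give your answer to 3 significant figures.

h_f ≈ 4.06 m

Reynolds number Re = ρVD/μ = 881 · 1.83 · 0.165 / 0.334 = 796.5.
Re < 2300 → laminar flow, so f = 64/Re = 64/796.5 = 0.08036 (the turbulent correlation is not needed).
Total minor-loss coefficient ΣK = 2·1.8 = 3.6.
ΔP = [f·L/D + ΣK]·(ρV²/2) = [0.08036·41.4/0.165 + 3.6]·(881·1.83²/2) = [20.16 + 3.6]·1475 = 3.505e+04 Pa.
Head loss h_f = ΔP/(ρg) = 3.505e+04/(881·9.81) = 4.06 m.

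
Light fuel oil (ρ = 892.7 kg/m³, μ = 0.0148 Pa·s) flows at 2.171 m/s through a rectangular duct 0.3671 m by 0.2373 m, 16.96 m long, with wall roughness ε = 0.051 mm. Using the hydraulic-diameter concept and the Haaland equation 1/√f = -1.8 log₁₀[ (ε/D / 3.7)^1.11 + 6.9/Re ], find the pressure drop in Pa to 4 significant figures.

Hydraulic diameter D_h = 4A/P = 4·(0.3671·0.2373)/(2·(0.3671+0.2373)) = 0.3485/1.209 = 0.2883 m.
Re = ρVD_h/μ = 892.7·2.171·0.2883/0.0148 = 3.775e+04.
ε/D_h = 5.1e-05/0.2883 = 0.000177; Haaland gives 1/√f = -1.8 log₁₀[1.6e-05+0.000183] = 6.663, so f = 0.02253.
ΔP = f(L/D_h)(ρV²/2) = 0.02253·16.96/0.2883·2104 = 2788 Pa.

ΔP ≈ 2788 Pa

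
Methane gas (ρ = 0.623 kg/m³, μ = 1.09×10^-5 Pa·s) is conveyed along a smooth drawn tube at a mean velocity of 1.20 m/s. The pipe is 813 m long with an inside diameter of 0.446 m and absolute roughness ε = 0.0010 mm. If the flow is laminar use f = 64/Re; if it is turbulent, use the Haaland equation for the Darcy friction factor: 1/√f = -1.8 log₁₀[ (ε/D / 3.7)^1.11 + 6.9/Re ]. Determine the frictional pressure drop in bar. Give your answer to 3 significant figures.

Reynolds number Re = ρVD/μ = 0.623 · 1.2 · 0.446 / 1.09e-05 = 3.059e+04.
Re > 4000 → turbulent. Relative roughness ε/D = 1e-06/0.446 = 2.24e-06. Haaland: 1/√f = -1.8 log₁₀[(2.24e-06/3.7)^1.11 + 6.9/3.059e+04] = -1.8 log₁₀[1.25e-07 + 0.000226] = 6.564, so f = 0.02321.
Darcy-Weisbach: ΔP = f(L/D)(ρV²/2) = 0.02321·(813/0.446)·(0.623·1.2²/2) = 0.02321·1823·0.4486 = 18.98 Pa.
ΔP = 18.98 Pa = 1.90×10^-4 bar.

ΔP ≈ 1.90×10^-4 bar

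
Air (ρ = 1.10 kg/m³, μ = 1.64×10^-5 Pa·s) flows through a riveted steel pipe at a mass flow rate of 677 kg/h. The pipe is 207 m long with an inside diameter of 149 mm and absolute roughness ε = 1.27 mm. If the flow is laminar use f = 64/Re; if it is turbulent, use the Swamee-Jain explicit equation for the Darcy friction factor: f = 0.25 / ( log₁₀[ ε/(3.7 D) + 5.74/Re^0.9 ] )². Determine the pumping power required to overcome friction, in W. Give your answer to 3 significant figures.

ṁ = 677 kg/h = 677/3600 = 0.1881 kg/s.
A = πD²/4 = π(0.149)²/4 = 0.01744 m²; mean velocity V = ṁ/(ρA) = 0.1881/(1.1 · 0.01744) = 9.805 m/s.
Reynolds number Re = ρVD/μ = 1.1 · 9.805 · 0.149 / 1.64e-05 = 9.799e+04.
Re > 4000 → turbulent. Relative roughness ε/D = 0.00127/0.149 = 0.00852. Swamee-Jain: f = 0.25/(log₁₀[0.00852/3.7 + 5.74/9.799e+04^0.9])² = 0.25/(log₁₀[0.0023 + 0.000185])² = 0.25/(-2.604)² = 0.03687.
Darcy-Weisbach: ΔP = f(L/D)(ρV²/2) = 0.03687·(207/0.149)·(1.1·9.805²/2) = 0.03687·1389·52.87 = 2708 Pa.
Q = ṁ/ρ = 0.1881/1.1 = 0.171 m³/s.
Pumping power P = QΔP = 0.171·2708 = 463.0 W = 463 W.

P ≈ 463 W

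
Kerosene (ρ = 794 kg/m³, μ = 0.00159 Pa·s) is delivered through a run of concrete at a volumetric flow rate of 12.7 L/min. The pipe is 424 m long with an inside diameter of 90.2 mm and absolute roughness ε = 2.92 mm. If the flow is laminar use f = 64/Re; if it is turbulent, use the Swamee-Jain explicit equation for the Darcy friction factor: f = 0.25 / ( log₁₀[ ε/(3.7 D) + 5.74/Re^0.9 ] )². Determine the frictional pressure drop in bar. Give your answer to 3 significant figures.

Q = 12.7 L/min = 12.7/60000 = 0.0002117 m³/s.
Cross-sectional area A = πD²/4 = π(0.0902)²/4 = 0.00639 m²; mean velocity V = Q/A = 0.0002117/0.00639 = 0.03312 m/s.
Reynolds number Re = ρVD/μ = 794 · 0.03312 · 0.0902 / 0.00159 = 1492.
Re < 2300 → laminar flow, so f = 64/Re = 64/1492 = 0.04289 (the turbulent correlation is not needed).
Darcy-Weisbach: ΔP = f(L/D)(ρV²/2) = 0.04289·(424/0.0902)·(794·0.03312²/2) = 0.04289·4701·0.4356 = 87.83 Pa.
ΔP = 87.83 Pa = 8.78×10^-4 bar.

ΔP ≈ 8.78×10^-4 bar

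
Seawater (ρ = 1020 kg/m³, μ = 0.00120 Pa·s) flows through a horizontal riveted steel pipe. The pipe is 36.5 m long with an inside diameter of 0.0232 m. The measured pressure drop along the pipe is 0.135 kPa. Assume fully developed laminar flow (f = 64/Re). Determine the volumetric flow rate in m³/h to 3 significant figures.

Q ≈ 0.0789 m³/h

For laminar flow, f = 64/Re with Re = ρVD/μ, so Darcy-Weisbach reduces to ΔP = 32μLV/D². Solving for V: V = ΔP·D²/(32μL) = 135·(0.0232)²/(32·0.0012·36.5) = 0.05184 m/s.
Check: Re = ρVD/μ = 1020·0.05184·0.0232/0.0012 = 1022 < 2300, so the laminar assumption holds.
Q = V·A = 0.05184·(π/4·0.0232²) = 2.192e-05 m³/s = 0.0789 m³/h.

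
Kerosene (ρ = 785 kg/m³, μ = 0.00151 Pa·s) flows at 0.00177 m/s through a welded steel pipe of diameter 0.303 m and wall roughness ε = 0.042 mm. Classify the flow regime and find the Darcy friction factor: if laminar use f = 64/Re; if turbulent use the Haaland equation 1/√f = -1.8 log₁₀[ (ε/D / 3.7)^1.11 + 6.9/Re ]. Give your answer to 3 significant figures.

f ≈ 0.230

Re = ρVD/μ = 785·0.00177·0.303/0.00151 = 278.8.
Re < 2300 → laminar, so f = 64/Re = 0.2295 (roughness is irrelevant in laminar flow).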